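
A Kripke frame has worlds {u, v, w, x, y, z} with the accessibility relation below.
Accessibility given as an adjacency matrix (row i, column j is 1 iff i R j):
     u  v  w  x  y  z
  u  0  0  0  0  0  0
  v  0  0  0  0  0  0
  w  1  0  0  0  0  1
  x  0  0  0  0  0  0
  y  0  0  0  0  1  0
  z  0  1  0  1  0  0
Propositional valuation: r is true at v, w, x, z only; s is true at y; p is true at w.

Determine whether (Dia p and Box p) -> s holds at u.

Yes

At u: Dia p and Box p is false, s is false, so (Dia p and Box p) -> s is true.
  At u: Dia p is false, Box p is true, so Dia p and Box p is false.
    At u: no accessible worlds, so Dia p is false.
    At u: no accessible worlds, so Box p holds vacuously.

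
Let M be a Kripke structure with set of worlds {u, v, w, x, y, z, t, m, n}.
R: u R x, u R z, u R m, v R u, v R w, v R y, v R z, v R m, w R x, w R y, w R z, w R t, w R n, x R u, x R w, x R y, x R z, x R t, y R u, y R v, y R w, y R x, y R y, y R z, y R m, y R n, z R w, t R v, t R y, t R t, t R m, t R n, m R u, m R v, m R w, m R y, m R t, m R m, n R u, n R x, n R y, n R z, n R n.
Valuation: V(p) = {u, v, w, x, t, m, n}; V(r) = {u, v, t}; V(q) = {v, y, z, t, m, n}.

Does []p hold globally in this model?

No

Let φ = []p. Evaluate φ at each world:
  u (successors {x, z, m}): φ is false.
  v (successors {u, w, y, z, m}): φ is false.
  w (successors {x, y, z, t, n}): φ is false.
  x (successors {u, w, y, z, t}): φ is false.
  y (successors {u, v, w, x, y, z, m, n}): φ is false.
  z (successors {w}): φ is true.
  t (successors {v, y, t, m, n}): φ is false.
  m (successors {u, v, w, y, t, m}): φ is false.
  n (successors {u, x, y, z, n}): φ is false.
Detail at u (counterexample):
  At u: []p requires p at every successor {x, z, m}.
    p fails at z, so []p is false at u.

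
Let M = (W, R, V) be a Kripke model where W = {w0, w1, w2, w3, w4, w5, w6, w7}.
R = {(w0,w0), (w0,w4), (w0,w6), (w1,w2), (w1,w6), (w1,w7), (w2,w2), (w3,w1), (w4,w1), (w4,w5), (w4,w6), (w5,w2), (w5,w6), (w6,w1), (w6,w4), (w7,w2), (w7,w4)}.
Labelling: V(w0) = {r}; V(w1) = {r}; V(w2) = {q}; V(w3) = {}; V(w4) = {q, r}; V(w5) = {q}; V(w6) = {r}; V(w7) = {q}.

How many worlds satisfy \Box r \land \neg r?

1

Let φ = \Box r \land \neg r. Evaluate φ at each world:
  w0 (successors {w0, w4, w6}): φ is false.
  w1 (successors {w2, w6, w7}): φ is false.
  w2 (successors {w2}): φ is false.
  w3 (successors {w1}): φ is true.
  w4 (successors {w1, w5, w6}): φ is false.
  w5 (successors {w2, w6}): φ is false.
  w6 (successors {w1, w4}): φ is false.
  w7 (successors {w2, w4}): φ is false.
For instance, at w6:
  At w6: \Box r is true, \neg r is false, so \Box r \land \neg r is false.
    At w6: \Box r requires r at every successor {w1, w4}.
      At w1: r is true.
      At w4: r is true.
    So \Box r is true at w6.
Satisfying worlds: {w3}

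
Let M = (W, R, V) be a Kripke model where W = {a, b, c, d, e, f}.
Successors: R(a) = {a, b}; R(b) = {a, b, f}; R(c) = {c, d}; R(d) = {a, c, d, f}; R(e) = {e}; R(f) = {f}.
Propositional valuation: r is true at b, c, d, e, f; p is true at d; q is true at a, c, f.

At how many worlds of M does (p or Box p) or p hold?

Recall that Box ψ holds at a world iff ψ holds at every accessible world, and Dia ψ holds iff ψ holds at some accessible world.
Let φ = (p or Box p) or p. Evaluate φ at each world:
  a (successors {a, b}): φ is false.
  b (successors {a, b, f}): φ is false.
  c (successors {c, d}): φ is false.
  d (successors {a, c, d, f}): φ is true.
  e (successors {e}): φ is false.
  f (successors {f}): φ is false.
For instance, at c:
  At c: p or Box p is false, p is false, so (p or Box p) or p is false.
    At c: p is false, Box p is false, so p or Box p is false.
      At c: Box p requires p at every successor {c, d}.
        p fails at c, so Box p is false at c.
Satisfying worlds: {d}

1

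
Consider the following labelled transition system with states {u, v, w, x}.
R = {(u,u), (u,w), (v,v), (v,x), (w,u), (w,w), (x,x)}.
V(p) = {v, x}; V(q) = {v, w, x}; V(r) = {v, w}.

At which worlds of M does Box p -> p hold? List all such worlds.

u, v, w, x

Let φ = Box p -> p. Evaluate φ at each world:
  u (successors {u, w}): φ is true.
  v (successors {v, x}): φ is true.
  w (successors {u, w}): φ is true.
  x (successors {x}): φ is true.
For instance, at x:
  At x: Box p is true, p is true, so Box p -> p is true.
    At x: Box p requires p at every successor {x}.
      At x: p is true.
    So Box p is true at x.
Satisfying worlds: {u, v, w, x}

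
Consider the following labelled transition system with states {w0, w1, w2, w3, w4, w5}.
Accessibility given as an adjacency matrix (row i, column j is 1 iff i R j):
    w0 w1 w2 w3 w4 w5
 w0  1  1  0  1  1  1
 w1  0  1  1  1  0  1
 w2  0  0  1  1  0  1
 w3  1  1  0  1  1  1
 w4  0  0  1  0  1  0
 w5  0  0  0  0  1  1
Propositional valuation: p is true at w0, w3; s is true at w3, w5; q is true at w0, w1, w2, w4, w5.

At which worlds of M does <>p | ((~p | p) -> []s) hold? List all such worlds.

w0, w1, w2, w3

Let φ = <>p | ((~p | p) -> []s). Evaluate φ at each world:
  w0 (successors {w0, w1, w3, w4, w5}): φ is true.
  w1 (successors {w1, w2, w3, w5}): φ is true.
  w2 (successors {w2, w3, w5}): φ is true.
  w3 (successors {w0, w1, w3, w4, w5}): φ is true.
  w4 (successors {w2, w4}): φ is false.
  w5 (successors {w4, w5}): φ is false.
For instance, at w3:
  At w3: <>p is true, (~p | p) -> []s is false, so <>p | ((~p | p) -> []s) is true.
    At w3: <>p requires p at some successor in {w0, w1, w3, w4, w5}.
      p holds at w0, so <>p is true at w3.
    At w3: ~p | p is true, []s is false, so (~p | p) -> []s is false.
      At w3: []s requires s at every successor {w0, w1, w3, w4, w5}.
        s fails at w0, so []s is false at w3.
Satisfying worlds: {w0, w1, w2, w3}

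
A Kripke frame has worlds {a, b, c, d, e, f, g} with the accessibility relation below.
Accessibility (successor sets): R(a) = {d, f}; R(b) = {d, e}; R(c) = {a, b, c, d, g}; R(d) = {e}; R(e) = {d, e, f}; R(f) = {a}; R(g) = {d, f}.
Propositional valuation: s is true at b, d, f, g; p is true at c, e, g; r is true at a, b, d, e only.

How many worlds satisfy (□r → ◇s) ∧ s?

2

Let φ = (□r → ◇s) ∧ s. Evaluate φ at each world:
  a (successors {d, f}): φ is false.
  b (successors {d, e}): φ is true.
  c (successors {a, b, c, d, g}): φ is false.
  d (successors {e}): φ is false.
  e (successors {d, e, f}): φ is false.
  f (successors {a}): φ is false.
  g (successors {d, f}): φ is true.
For instance, at e:
  At e: □r → ◇s is true, s is false, so (□r → ◇s) ∧ s is false.
    At e: □r is false, ◇s is true, so □r → ◇s is true.
      At e: □r requires r at every successor {d, e, f}.
        r fails at f, so □r is false at e.
      At e: ◇s requires s at some successor in {d, e, f}.
        s holds at d, so ◇s is true at e.
Satisfying worlds: {b, g}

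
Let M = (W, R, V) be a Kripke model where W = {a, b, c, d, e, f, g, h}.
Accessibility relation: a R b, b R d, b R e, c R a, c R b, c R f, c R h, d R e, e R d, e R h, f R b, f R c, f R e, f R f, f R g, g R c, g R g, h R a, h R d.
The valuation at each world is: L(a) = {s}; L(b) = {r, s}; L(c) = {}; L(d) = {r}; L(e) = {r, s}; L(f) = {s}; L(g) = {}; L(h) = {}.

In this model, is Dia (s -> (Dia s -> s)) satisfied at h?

At h: Dia (s -> (Dia s -> s)) requires s -> (Dia s -> s) at some successor in {a, d}.
  s -> (Dia s -> s) holds at a, so Dia (s -> (Dia s -> s)) is true at h.
    At a: s is true, Dia s -> s is true, so s -> (Dia s -> s) is true.
      At a: Dia s is true, s is true, so Dia s -> s is true.

Yes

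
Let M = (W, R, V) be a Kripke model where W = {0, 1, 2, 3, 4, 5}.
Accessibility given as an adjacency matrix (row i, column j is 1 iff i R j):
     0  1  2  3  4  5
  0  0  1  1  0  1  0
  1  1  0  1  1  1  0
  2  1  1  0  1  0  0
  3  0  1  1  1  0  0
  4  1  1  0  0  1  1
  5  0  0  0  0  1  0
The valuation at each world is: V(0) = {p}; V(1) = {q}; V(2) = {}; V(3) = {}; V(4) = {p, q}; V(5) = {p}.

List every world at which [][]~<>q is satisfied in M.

Let φ = [][]~<>q. Evaluate φ at each world:
  0 (successors {1, 2, 4}): φ is false.
  1 (successors {0, 2, 3, 4}): φ is false.
  2 (successors {0, 1, 3}): φ is false.
  3 (successors {1, 2, 3}): φ is false.
  4 (successors {0, 1, 4, 5}): φ is false.
  5 (successors {4}): φ is false.
For instance, at 5:
  At 5: [][]~<>q requires []~<>q at every successor {4}.
    []~<>q fails at 4, so [][]~<>q is false at 5.
      At 4: []~<>q requires ~<>q at every successor {0, 1, 4, 5}.
        ~<>q fails at 0, so []~<>q is false at 4.
Satisfying worlds: none.

none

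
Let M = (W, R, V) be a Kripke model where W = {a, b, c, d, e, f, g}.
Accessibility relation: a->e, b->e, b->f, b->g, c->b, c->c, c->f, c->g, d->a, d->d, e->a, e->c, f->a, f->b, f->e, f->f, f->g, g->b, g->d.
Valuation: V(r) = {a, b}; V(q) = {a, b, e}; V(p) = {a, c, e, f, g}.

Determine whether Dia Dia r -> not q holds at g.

At g: Dia Dia r is true, not q is true, so Dia Dia r -> not q is true.
  At g: Dia Dia r requires Dia r at some successor in {b, d}.
    Dia r holds at d, so Dia Dia r is true at g.
      At d: Dia r requires r at some successor in {a, d}.
        r holds at a, so Dia r is true at d.

Yes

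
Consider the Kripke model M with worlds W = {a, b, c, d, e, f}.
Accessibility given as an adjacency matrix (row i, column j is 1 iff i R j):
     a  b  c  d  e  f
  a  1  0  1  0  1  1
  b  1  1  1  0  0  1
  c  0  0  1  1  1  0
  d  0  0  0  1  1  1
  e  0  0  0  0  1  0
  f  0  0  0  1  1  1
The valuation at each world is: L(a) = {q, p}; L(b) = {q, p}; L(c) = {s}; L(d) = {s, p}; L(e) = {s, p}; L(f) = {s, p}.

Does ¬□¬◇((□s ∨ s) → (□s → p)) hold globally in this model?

Yes

Let φ = ¬□¬◇((□s ∨ s) → (□s → p)). Evaluate φ at each world:
  a (successors {a, c, e, f}): φ is true.
  b (successors {a, b, c, f}): φ is true.
  c (successors {c, d, e}): φ is true.
  d (successors {d, e, f}): φ is true.
  e (successors {e}): φ is true.
  f (successors {d, e, f}): φ is true.
For instance, at e:
  At e: □¬◇((□s ∨ s) → (□s → p)) is false, so ¬□¬◇((□s ∨ s) → (□s → p)) is true.
    At e: □¬◇((□s ∨ s) → (□s → p)) requires ¬◇((□s ∨ s) → (□s → p)) at every successor {e}.
      ¬◇((□s ∨ s) → (□s → p)) fails at e, so □¬◇((□s ∨ s) → (□s → p)) is false at e.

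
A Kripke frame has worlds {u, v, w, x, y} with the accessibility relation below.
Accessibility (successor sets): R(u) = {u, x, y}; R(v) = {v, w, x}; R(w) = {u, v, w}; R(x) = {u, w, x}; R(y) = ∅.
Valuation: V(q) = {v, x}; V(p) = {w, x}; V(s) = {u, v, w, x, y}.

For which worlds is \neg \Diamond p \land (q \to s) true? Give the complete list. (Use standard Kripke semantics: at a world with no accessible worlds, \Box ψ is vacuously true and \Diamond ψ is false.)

y

Let φ = \neg \Diamond p \land (q \to s). Evaluate φ at each world:
  u (successors {u, x, y}): φ is false.
  v (successors {v, w, x}): φ is false.
  w (successors {u, v, w}): φ is false.
  x (successors {u, w, x}): φ is false.
  y (successors ∅): φ is true.
For instance, at u:
  At u: \neg \Diamond p is false, q \to s is true, so \neg \Diamond p \land (q \to s) is false.
    At u: \Diamond p is true, so \neg \Diamond p is false.
      At u: \Diamond p requires p at some successor in {u, x, y}.
        p holds at x, so \Diamond p is true at u.
Satisfying worlds: {y}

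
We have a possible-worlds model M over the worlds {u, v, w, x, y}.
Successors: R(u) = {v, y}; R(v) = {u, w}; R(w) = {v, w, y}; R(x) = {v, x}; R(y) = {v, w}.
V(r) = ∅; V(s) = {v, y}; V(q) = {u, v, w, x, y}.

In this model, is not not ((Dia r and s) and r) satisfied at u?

Recall that Dia ψ holds at a world iff ψ holds at some accessible world.
At u: not ((Dia r and s) and r) is true, so not not ((Dia r and s) and r) is false.
  At u: (Dia r and s) and r is false, so not ((Dia r and s) and r) is true.
    At u: Dia r and s is false, r is false, so (Dia r and s) and r is false.
      At u: Dia r is false, s is false, so Dia r and s is false.

No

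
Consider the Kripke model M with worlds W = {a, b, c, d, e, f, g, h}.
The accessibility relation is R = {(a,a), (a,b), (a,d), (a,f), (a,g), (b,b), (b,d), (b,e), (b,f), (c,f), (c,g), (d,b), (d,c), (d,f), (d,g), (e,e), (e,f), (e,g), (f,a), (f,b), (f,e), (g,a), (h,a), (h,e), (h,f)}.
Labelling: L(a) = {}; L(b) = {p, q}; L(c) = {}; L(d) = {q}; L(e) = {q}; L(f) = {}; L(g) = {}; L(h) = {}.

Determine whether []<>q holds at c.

At c: []<>q requires <>q at every successor {f, g}.
  <>q fails at g, so []<>q is false at c.
    At g: <>q requires q at some successor in {a}.
      At a: q is false.
    So <>q is false at g.

No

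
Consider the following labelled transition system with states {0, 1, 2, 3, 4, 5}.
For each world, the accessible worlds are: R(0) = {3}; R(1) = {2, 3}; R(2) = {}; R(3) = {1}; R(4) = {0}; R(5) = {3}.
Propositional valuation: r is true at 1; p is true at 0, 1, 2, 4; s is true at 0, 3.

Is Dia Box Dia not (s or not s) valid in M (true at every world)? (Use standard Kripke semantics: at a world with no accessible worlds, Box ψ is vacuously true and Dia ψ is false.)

Let φ = Dia Box Dia not (s or not s). Evaluate φ at each world:
  0 (successors {3}): φ is false.
  1 (successors {2, 3}): φ is true.
  2 (successors ∅): φ is false.
  3 (successors {1}): φ is false.
  4 (successors {0}): φ is false.
  5 (successors {3}): φ is false.
Detail at 0 (counterexample):
  At 0: Dia Box Dia not (s or not s) requires Box Dia not (s or not s) at some successor in {3}.
    At 3: Box Dia not (s or not s) is false.
  So Dia Box Dia not (s or not s) is false at 0.

No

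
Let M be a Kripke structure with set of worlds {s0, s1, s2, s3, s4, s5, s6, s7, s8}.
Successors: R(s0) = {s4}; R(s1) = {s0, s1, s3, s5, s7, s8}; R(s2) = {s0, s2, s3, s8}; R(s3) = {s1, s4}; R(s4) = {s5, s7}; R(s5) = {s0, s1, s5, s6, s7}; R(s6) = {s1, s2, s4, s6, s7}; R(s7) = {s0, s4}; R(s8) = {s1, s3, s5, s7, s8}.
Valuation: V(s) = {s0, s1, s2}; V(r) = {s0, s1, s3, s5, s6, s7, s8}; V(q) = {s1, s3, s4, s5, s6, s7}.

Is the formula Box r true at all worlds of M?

No

Let φ = Box r. Evaluate φ at each world:
  s0 (successors {s4}): φ is false.
  s1 (successors {s0, s1, s3, s5, s7, s8}): φ is true.
  s2 (successors {s0, s2, s3, s8}): φ is false.
  s3 (successors {s1, s4}): φ is false.
  s4 (successors {s5, s7}): φ is true.
  s5 (successors {s0, s1, s5, s6, s7}): φ is true.
  s6 (successors {s1, s2, s4, s6, s7}): φ is false.
  s7 (successors {s0, s4}): φ is false.
  s8 (successors {s1, s3, s5, s7, s8}): φ is true.
Detail at s0 (counterexample):
  At s0: Box r requires r at every successor {s4}.
    r fails at s4, so Box r is false at s0.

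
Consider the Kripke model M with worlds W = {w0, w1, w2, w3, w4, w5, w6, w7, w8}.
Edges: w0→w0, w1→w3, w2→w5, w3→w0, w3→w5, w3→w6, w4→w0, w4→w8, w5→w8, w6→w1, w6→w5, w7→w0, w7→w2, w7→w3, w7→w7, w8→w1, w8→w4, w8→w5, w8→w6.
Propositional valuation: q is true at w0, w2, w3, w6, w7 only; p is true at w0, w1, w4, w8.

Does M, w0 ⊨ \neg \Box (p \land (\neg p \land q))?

At w0: \Box (p \land (\neg p \land q)) is false, so \neg \Box (p \land (\neg p \land q)) is true.
  At w0: \Box (p \land (\neg p \land q)) requires p \land (\neg p \land q) at every successor {w0}.
    p \land (\neg p \land q) fails at w0, so \Box (p \land (\neg p \land q)) is false at w0.

Yes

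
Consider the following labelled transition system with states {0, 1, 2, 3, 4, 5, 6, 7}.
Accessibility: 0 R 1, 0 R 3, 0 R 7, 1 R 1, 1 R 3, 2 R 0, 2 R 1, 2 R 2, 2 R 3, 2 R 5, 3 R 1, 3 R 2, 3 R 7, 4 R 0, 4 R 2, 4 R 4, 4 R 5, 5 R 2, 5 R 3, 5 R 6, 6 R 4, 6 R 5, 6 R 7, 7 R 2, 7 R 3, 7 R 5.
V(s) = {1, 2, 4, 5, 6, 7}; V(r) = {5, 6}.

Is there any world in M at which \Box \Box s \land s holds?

Let φ = \Box \Box s \land s. Evaluate φ at each world:
  0 (successors {1, 3, 7}): φ is false.
  1 (successors {1, 3}): φ is false.
  2 (successors {0, 1, 2, 3, 5}): φ is false.
  3 (successors {1, 2, 7}): φ is false.
  4 (successors {0, 2, 4, 5}): φ is false.
  5 (successors {2, 3, 6}): φ is false.
  6 (successors {4, 5, 7}): φ is false.
  7 (successors {2, 3, 5}): φ is false.
For instance, at 0:
  At 0: \Box \Box s is false, s is false, so \Box \Box s \land s is false.
    At 0: \Box \Box s requires \Box s at every successor {1, 3, 7}.
      \Box s fails at 1, so \Box \Box s is false at 0.

No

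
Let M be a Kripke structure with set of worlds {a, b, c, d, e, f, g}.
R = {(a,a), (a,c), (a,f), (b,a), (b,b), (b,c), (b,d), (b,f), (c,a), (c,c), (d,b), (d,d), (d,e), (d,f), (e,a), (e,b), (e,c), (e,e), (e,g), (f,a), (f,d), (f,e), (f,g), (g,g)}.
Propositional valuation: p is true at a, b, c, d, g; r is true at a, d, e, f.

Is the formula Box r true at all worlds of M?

Let φ = Box r. Evaluate φ at each world:
  a (successors {a, c, f}): φ is false.
  b (successors {a, b, c, d, f}): φ is false.
  c (successors {a, c}): φ is false.
  d (successors {b, d, e, f}): φ is false.
  e (successors {a, b, c, e, g}): φ is false.
  f (successors {a, d, e, g}): φ is false.
  g (successors {g}): φ is false.
Detail at a (counterexample):
  At a: Box r requires r at every successor {a, c, f}.
    r fails at c, so Box r is false at a.

No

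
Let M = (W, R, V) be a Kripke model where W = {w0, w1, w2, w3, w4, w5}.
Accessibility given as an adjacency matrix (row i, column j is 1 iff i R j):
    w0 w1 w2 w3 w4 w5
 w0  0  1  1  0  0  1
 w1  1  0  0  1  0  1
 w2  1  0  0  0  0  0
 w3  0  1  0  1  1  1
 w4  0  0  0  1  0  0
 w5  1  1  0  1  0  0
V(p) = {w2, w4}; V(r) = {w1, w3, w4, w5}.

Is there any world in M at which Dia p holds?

Let φ = Dia p. Evaluate φ at each world:
  w0 (successors {w1, w2, w5}): φ is true.
  w1 (successors {w0, w3, w5}): φ is false.
  w2 (successors {w0}): φ is false.
  w3 (successors {w1, w3, w4, w5}): φ is true.
  w4 (successors {w3}): φ is false.
  w5 (successors {w0, w1, w3}): φ is false.
Detail at w0 (witness):
  At w0: Dia p requires p at some successor in {w1, w2, w5}.
    p holds at w2, so Dia p is true at w0.

Yes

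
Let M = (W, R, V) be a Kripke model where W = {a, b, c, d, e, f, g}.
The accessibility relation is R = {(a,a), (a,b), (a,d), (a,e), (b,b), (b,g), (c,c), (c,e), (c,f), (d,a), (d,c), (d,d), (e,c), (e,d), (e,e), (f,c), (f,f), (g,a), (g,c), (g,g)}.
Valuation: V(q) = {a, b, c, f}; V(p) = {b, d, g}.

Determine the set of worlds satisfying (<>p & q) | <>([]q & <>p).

a, b

Let φ = (<>p & q) | <>([]q & <>p). Evaluate φ at each world:
  a (successors {a, b, d, e}): φ is true.
  b (successors {b, g}): φ is true.
  c (successors {c, e, f}): φ is false.
  d (successors {a, c, d}): φ is false.
  e (successors {c, d, e}): φ is false.
  f (successors {c, f}): φ is false.
  g (successors {a, c, g}): φ is false.
For instance, at e:
  At e: <>p & q is false, <>([]q & <>p) is false, so (<>p & q) | <>([]q & <>p) is false.
    At e: <>p is true, q is false, so <>p & q is false.
      At e: <>p requires p at some successor in {c, d, e}.
        p holds at d, so <>p is true at e.
    At e: <>([]q & <>p) requires []q & <>p at some successor in {c, d, e}.
      At c: []q & <>p is false.
      At d: []q & <>p is false.
      At e: []q & <>p is false.
    So <>([]q & <>p) is false at e.
Satisfying worlds: {a, b}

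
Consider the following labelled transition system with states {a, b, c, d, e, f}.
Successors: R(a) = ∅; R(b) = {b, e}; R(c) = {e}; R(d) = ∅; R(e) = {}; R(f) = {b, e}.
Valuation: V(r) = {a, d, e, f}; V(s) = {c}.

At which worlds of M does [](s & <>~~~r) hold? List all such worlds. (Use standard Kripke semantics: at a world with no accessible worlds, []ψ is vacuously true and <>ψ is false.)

a, d, e

Let φ = [](s & <>~~~r). Evaluate φ at each world:
  a (successors ∅): φ is true.
  b (successors {b, e}): φ is false.
  c (successors {e}): φ is false.
  d (successors ∅): φ is true.
  e (successors ∅): φ is true.
  f (successors {b, e}): φ is false.
For instance, at f:
  At f: [](s & <>~~~r) requires s & <>~~~r at every successor {b, e}.
    s & <>~~~r fails at b, so [](s & <>~~~r) is false at f.
      At b: s is false, <>~~~r is true, so s & <>~~~r is false.
Satisfying worlds: {a, d, e}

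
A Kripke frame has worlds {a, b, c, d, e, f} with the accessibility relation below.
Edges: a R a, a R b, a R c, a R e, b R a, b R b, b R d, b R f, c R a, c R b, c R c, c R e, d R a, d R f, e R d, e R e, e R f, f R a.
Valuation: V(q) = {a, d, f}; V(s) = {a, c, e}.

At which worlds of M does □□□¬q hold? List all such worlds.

none

Recall that □ψ holds at a world iff ψ holds at every accessible world, and ◇ψ holds iff ψ holds at some accessible world.
Let φ = □□□¬q. Evaluate φ at each world:
  a (successors {a, b, c, e}): φ is false.
  b (successors {a, b, d, f}): φ is false.
  c (successors {a, b, c, e}): φ is false.
  d (successors {a, f}): φ is false.
  e (successors {d, e, f}): φ is false.
  f (successors {a}): φ is false.
For instance, at d:
  At d: □□□¬q requires □□¬q at every successor {a, f}.
    □□¬q fails at a, so □□□¬q is false at d.
      At a: □□¬q requires □¬q at every successor {a, b, c, e}.
        □¬q fails at a, so □□¬q is false at a.
Satisfying worlds: none.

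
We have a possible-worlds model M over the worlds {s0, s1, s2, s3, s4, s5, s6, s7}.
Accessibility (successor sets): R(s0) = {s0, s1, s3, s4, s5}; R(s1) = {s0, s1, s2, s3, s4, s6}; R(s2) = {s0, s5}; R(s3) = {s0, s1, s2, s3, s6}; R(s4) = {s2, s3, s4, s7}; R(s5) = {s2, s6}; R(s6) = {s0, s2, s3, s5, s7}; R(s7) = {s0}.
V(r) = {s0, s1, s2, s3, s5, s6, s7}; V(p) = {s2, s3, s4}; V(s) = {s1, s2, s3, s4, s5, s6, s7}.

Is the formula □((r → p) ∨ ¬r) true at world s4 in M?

No

At s4: □((r → p) ∨ ¬r) requires (r → p) ∨ ¬r at every successor {s2, s3, s4, s7}.
  (r → p) ∨ ¬r fails at s7, so □((r → p) ∨ ¬r) is false at s4.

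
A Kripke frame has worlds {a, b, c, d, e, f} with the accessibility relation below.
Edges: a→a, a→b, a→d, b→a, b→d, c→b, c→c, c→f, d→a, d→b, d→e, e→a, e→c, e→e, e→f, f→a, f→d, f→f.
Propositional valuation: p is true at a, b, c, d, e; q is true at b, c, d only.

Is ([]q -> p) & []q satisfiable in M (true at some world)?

No

Let φ = ([]q -> p) & []q. Evaluate φ at each world:
  a (successors {a, b, d}): φ is false.
  b (successors {a, d}): φ is false.
  c (successors {b, c, f}): φ is false.
  d (successors {a, b, e}): φ is false.
  e (successors {a, c, e, f}): φ is false.
  f (successors {a, d, f}): φ is false.
For instance, at b:
  At b: []q -> p is true, []q is false, so ([]q -> p) & []q is false.
    At b: []q is false, p is true, so []q -> p is true.
      At b: []q requires q at every successor {a, d}.
        q fails at a, so []q is false at b.
    At b: []q requires q at every successor {a, d}.
      q fails at a, so []q is false at b.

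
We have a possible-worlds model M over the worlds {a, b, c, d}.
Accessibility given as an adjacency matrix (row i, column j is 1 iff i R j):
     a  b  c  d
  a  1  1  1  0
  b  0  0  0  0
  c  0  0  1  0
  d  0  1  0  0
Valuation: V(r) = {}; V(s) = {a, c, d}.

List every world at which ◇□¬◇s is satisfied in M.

a, d

Let φ = ◇□¬◇s. Evaluate φ at each world:
  a (successors {a, b, c}): φ is true.
  b (successors ∅): φ is false.
  c (successors {c}): φ is false.
  d (successors {b}): φ is true.
For instance, at d:
  At d: ◇□¬◇s requires □¬◇s at some successor in {b}.
    □¬◇s holds at b, so ◇□¬◇s is true at d.
      At b: no accessible worlds, so □¬◇s holds vacuously.
Satisfying worlds: {a, d}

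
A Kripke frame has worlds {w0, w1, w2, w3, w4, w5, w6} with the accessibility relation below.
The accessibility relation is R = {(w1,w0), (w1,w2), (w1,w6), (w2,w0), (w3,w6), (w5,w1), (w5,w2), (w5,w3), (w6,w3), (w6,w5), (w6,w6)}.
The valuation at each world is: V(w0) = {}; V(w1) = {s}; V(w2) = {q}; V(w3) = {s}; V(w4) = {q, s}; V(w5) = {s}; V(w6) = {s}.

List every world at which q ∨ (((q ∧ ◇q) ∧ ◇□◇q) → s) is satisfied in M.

Let φ = q ∨ (((q ∧ ◇q) ∧ ◇□◇q) → s). Evaluate φ at each world:
  w0 (successors ∅): φ is true.
  w1 (successors {w0, w2, w6}): φ is true.
  w2 (successors {w0}): φ is true.
  w3 (successors {w6}): φ is true.
  w4 (successors ∅): φ is true.
  w5 (successors {w1, w2, w3}): φ is true.
  w6 (successors {w3, w5, w6}): φ is true.
For instance, at w2:
  At w2: q is true, ((q ∧ ◇q) ∧ ◇□◇q) → s is true, so q ∨ (((q ∧ ◇q) ∧ ◇□◇q) → s) is true.
    At w2: (q ∧ ◇q) ∧ ◇□◇q is false, s is false, so ((q ∧ ◇q) ∧ ◇□◇q) → s is true.
      At w2: q ∧ ◇q is false, ◇□◇q is true, so (q ∧ ◇q) ∧ ◇□◇q is false.
Satisfying worlds: {w0, w1, w2, w3, w4, w5, w6}

w0, w1, w2, w3, w4, w5, w6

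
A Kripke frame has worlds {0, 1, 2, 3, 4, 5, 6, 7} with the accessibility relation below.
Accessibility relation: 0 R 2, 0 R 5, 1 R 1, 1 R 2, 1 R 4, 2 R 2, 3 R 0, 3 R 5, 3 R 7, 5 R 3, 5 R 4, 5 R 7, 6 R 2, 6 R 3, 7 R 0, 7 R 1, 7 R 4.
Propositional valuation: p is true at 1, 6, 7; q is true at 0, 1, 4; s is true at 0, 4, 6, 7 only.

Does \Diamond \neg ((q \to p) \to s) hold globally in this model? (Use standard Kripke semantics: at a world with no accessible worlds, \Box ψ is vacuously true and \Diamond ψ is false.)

No

Let φ = \Diamond \neg ((q \to p) \to s). Evaluate φ at each world:
  0 (successors {2, 5}): φ is true.
  1 (successors {1, 2, 4}): φ is true.
  2 (successors {2}): φ is true.
  3 (successors {0, 5, 7}): φ is true.
  4 (successors ∅): φ is false.
  5 (successors {3, 4, 7}): φ is true.
  6 (successors {2, 3}): φ is true.
  7 (successors {0, 1, 4}): φ is true.
Detail at 4 (counterexample):
  At 4: no accessible worlds, so \Diamond \neg ((q \to p) \to s) is false.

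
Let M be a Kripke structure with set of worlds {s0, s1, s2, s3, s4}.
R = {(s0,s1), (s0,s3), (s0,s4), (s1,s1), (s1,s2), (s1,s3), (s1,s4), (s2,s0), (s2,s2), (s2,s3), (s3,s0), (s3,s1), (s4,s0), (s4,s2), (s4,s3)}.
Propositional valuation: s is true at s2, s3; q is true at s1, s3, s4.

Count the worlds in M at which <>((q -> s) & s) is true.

Let φ = <>((q -> s) & s). Evaluate φ at each world:
  s0 (successors {s1, s3, s4}): φ is true.
  s1 (successors {s1, s2, s3, s4}): φ is true.
  s2 (successors {s0, s2, s3}): φ is true.
  s3 (successors {s0, s1}): φ is false.
  s4 (successors {s0, s2, s3}): φ is true.
For instance, at s4:
  At s4: <>((q -> s) & s) requires (q -> s) & s at some successor in {s0, s2, s3}.
    (q -> s) & s holds at s2, so <>((q -> s) & s) is true at s4.
Satisfying worlds: {s0, s1, s2, s4}

4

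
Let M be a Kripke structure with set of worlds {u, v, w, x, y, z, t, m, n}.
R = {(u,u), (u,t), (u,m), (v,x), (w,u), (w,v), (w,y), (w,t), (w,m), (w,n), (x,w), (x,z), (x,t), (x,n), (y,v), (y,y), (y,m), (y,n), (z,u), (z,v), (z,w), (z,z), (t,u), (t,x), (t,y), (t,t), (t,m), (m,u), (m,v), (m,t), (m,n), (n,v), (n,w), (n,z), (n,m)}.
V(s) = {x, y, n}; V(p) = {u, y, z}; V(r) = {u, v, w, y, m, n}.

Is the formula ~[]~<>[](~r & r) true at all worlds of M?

Recall that []ψ holds at a world iff ψ holds at every accessible world, and <>ψ holds iff ψ holds at some accessible world.
Let φ = ~[]~<>[](~r & r). Evaluate φ at each world:
  u (successors {u, t, m}): φ is false.
  v (successors {x}): φ is false.
  w (successors {u, v, y, t, m, n}): φ is false.
  x (successors {w, z, t, n}): φ is false.
  y (successors {v, y, m, n}): φ is false.
  z (successors {u, v, w, z}): φ is false.
  t (successors {u, x, y, t, m}): φ is false.
  m (successors {u, v, t, n}): φ is false.
  n (successors {v, w, z, m}): φ is false.
Detail at u (counterexample):
  At u: []~<>[](~r & r) is true, so ~[]~<>[](~r & r) is false.
    At u: []~<>[](~r & r) requires ~<>[](~r & r) at every successor {u, t, m}.
      At u: ~<>[](~r & r) is true.
      At t: ~<>[](~r & r) is true.
      At m: ~<>[](~r & r) is true.
    So []~<>[](~r & r) is true at u.

No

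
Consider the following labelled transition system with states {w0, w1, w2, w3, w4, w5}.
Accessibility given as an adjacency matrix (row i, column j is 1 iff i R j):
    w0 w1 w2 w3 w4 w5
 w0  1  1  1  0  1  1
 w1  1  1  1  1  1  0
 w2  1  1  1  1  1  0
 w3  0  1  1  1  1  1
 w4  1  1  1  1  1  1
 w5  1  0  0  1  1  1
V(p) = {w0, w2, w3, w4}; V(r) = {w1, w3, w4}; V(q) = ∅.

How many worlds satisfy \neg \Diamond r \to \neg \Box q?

6

Let φ = \neg \Diamond r \to \neg \Box q. Evaluate φ at each world:
  w0 (successors {w0, w1, w2, w4, w5}): φ is true.
  w1 (successors {w0, w1, w2, w3, w4}): φ is true.
  w2 (successors {w0, w1, w2, w3, w4}): φ is true.
  w3 (successors {w1, w2, w3, w4, w5}): φ is true.
  w4 (successors {w0, w1, w2, w3, w4, w5}): φ is true.
  w5 (successors {w0, w3, w4, w5}): φ is true.
For instance, at w0:
  At w0: \neg \Diamond r is false, \neg \Box q is true, so \neg \Diamond r \to \neg \Box q is true.
    At w0: \Diamond r is true, so \neg \Diamond r is false.
      At w0: \Diamond r requires r at some successor in {w0, w1, w2, w4, w5}.
        r holds at w1, so \Diamond r is true at w0.
    At w0: \Box q is false, so \neg \Box q is true.
      At w0: \Box q requires q at every successor {w0, w1, w2, w4, w5}.
        q fails at w0, so \Box q is false at w0.
Satisfying worlds: {w0, w1, w2, w3, w4, w5}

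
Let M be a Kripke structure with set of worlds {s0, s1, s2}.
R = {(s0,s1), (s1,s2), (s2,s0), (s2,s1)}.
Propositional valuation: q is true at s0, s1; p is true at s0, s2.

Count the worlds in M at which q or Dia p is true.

Let φ = q or Dia p. Evaluate φ at each world:
  s0 (successors {s1}): φ is true.
  s1 (successors {s2}): φ is true.
  s2 (successors {s0, s1}): φ is true.
For instance, at s2:
  At s2: q is false, Dia p is true, so q or Dia p is true.
    At s2: Dia p requires p at some successor in {s0, s1}.
      p holds at s0, so Dia p is true at s2.
Satisfying worlds: {s0, s1, s2}

3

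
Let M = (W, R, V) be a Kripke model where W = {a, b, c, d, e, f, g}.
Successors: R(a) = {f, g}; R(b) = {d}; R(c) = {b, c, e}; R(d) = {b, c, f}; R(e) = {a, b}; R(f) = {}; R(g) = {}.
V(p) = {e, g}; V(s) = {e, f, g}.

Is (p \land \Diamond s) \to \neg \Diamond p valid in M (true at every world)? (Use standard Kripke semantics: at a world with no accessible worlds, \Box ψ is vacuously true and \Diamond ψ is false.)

Yes

Recall that \Diamond ψ holds at a world iff ψ holds at some accessible world.
Let φ = (p \land \Diamond s) \to \neg \Diamond p. Evaluate φ at each world:
  a (successors {f, g}): φ is true.
  b (successors {d}): φ is true.
  c (successors {b, c, e}): φ is true.
  d (successors {b, c, f}): φ is true.
  e (successors {a, b}): φ is true.
  f (successors ∅): φ is true.
  g (successors ∅): φ is true.
For instance, at e:
  At e: p \land \Diamond s is false, \neg \Diamond p is true, so (p \land \Diamond s) \to \neg \Diamond p is true.
    At e: p is true, \Diamond s is false, so p \land \Diamond s is false.
      At e: \Diamond s requires s at some successor in {a, b}.
        At a: s is false.
        At b: s is false.
      So \Diamond s is false at e.
    At e: \Diamond p is false, so \neg \Diamond p is true.
      At e: \Diamond p requires p at some successor in {a, b}.
        At a: p is false.
        At b: p is false.
      So \Diamond p is false at e.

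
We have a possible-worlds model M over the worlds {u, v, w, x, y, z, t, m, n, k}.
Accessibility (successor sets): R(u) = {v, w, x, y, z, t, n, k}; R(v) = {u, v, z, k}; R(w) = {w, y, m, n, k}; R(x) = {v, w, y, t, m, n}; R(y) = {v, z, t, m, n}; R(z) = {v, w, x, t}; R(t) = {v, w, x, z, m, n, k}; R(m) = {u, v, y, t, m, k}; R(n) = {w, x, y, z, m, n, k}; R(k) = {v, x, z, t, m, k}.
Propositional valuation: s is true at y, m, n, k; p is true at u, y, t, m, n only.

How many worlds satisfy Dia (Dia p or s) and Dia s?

9

Recall that Dia ψ holds at a world iff ψ holds at some accessible world.
Let φ = Dia (Dia p or s) and Dia s. Evaluate φ at each world:
  u (successors {v, w, x, y, z, t, n, k}): φ is true.
  v (successors {u, v, z, k}): φ is true.
  w (successors {w, y, m, n, k}): φ is true.
  x (successors {v, w, y, t, m, n}): φ is true.
  y (successors {v, z, t, m, n}): φ is true.
  z (successors {v, w, x, t}): φ is false.
  t (successors {v, w, x, z, m, n, k}): φ is true.
  m (successors {u, v, y, t, m, k}): φ is true.
  n (successors {w, x, y, z, m, n, k}): φ is true.
  k (successors {v, x, z, t, m, k}): φ is true.
For instance, at x:
  At x: Dia (Dia p or s) is true, Dia s is true, so Dia (Dia p or s) and Dia s is true.
    At x: Dia (Dia p or s) requires Dia p or s at some successor in {v, w, y, t, m, n}.
      Dia p or s holds at v, so Dia (Dia p or s) is true at x.
    At x: Dia s requires s at some successor in {v, w, y, t, m, n}.
      s holds at y, so Dia s is true at x.
Satisfying worlds: {u, v, w, x, y, t, m, n, k}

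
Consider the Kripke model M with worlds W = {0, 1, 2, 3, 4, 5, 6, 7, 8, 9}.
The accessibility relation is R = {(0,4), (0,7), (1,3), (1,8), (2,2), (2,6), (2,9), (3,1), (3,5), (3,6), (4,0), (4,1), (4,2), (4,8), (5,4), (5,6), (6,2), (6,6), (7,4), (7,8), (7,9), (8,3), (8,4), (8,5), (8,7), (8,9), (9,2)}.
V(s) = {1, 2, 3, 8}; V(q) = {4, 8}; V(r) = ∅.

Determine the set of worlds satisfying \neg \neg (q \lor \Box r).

Let φ = \neg \neg (q \lor \Box r). Evaluate φ at each world:
  0 (successors {4, 7}): φ is false.
  1 (successors {3, 8}): φ is false.
  2 (successors {2, 6, 9}): φ is false.
  3 (successors {1, 5, 6}): φ is false.
  4 (successors {0, 1, 2, 8}): φ is true.
  5 (successors {4, 6}): φ is false.
  6 (successors {2, 6}): φ is false.
  7 (successors {4, 8, 9}): φ is false.
  8 (successors {3, 4, 5, 7, 9}): φ is true.
  9 (successors {2}): φ is false.
For instance, at 1:
  At 1: \neg (q \lor \Box r) is true, so \neg \neg (q \lor \Box r) is false.
    At 1: q \lor \Box r is false, so \neg (q \lor \Box r) is true.
      At 1: q is false, \Box r is false, so q \lor \Box r is false.
Satisfying worlds: {4, 8}

4, 8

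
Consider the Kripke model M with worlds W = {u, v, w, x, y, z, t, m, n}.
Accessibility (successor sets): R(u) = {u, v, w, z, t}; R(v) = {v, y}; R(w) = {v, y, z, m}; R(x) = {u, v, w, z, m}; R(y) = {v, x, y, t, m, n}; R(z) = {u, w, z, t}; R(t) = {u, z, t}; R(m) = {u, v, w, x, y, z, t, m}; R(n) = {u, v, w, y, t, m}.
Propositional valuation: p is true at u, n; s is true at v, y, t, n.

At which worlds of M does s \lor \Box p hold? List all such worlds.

v, y, t, n

Let φ = s \lor \Box p. Evaluate φ at each world:
  u (successors {u, v, w, z, t}): φ is false.
  v (successors {v, y}): φ is true.
  w (successors {v, y, z, m}): φ is false.
  x (successors {u, v, w, z, m}): φ is false.
  y (successors {v, x, y, t, m, n}): φ is true.
  z (successors {u, w, z, t}): φ is false.
  t (successors {u, z, t}): φ is true.
  m (successors {u, v, w, x, y, z, t, m}): φ is false.
  n (successors {u, v, w, y, t, m}): φ is true.
For instance, at y:
  At y: s is true, \Box p is false, so s \lor \Box p is true.
    At y: \Box p requires p at every successor {v, x, y, t, m, n}.
      p fails at v, so \Box p is false at y.
Satisfying worlds: {v, y, t, n}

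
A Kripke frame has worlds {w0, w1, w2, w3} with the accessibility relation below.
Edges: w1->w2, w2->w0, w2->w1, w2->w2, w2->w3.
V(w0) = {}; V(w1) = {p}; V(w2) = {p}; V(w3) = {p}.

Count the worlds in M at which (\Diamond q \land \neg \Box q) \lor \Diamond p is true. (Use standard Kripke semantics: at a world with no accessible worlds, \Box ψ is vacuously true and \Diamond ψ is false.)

2

Let φ = (\Diamond q \land \neg \Box q) \lor \Diamond p. Evaluate φ at each world:
  w0 (successors ∅): φ is false.
  w1 (successors {w2}): φ is true.
  w2 (successors {w0, w1, w2, w3}): φ is true.
  w3 (successors ∅): φ is false.
For instance, at w2:
  At w2: \Diamond q \land \neg \Box q is false, \Diamond p is true, so (\Diamond q \land \neg \Box q) \lor \Diamond p is true.
    At w2: \Diamond q is false, \neg \Box q is true, so \Diamond q \land \neg \Box q is false.
      At w2: \Diamond q requires q at some successor in {w0, w1, w2, w3}.
        At w0: q is false.
        At w1: q is false.
        At w2: q is false.
        At w3: q is false.
      So \Diamond q is false at w2.
      At w2: \Box q is false, so \neg \Box q is true.
    At w2: \Diamond p requires p at some successor in {w0, w1, w2, w3}.
      p holds at w1, so \Diamond p is true at w2.
Satisfying worlds: {w1, w2}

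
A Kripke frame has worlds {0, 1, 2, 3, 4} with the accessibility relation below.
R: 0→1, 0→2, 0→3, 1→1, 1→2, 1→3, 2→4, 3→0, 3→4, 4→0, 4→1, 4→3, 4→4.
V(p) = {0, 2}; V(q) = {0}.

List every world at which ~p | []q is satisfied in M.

Let φ = ~p | []q. Evaluate φ at each world:
  0 (successors {1, 2, 3}): φ is false.
  1 (successors {1, 2, 3}): φ is true.
  2 (successors {4}): φ is false.
  3 (successors {0, 4}): φ is true.
  4 (successors {0, 1, 3, 4}): φ is true.
For instance, at 2:
  At 2: ~p is false, []q is false, so ~p | []q is false.
    At 2: []q requires q at every successor {4}.
      q fails at 4, so []q is false at 2.
Satisfying worlds: {1, 3, 4}

1, 3, 4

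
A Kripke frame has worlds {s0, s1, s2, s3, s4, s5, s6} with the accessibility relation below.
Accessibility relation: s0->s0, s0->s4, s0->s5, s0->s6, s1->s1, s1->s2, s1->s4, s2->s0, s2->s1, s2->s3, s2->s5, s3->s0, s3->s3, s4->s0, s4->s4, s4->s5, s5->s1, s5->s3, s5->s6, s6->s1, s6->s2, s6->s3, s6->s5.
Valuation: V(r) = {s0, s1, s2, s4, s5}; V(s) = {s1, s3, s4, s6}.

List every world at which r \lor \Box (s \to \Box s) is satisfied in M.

Recall that \Box ψ holds at a world iff ψ holds at every accessible world, and \Diamond ψ holds iff ψ holds at some accessible world.
Let φ = r \lor \Box (s \to \Box s). Evaluate φ at each world:
  s0 (successors {s0, s4, s5, s6}): φ is true.
  s1 (successors {s1, s2, s4}): φ is true.
  s2 (successors {s0, s1, s3, s5}): φ is true.
  s3 (successors {s0, s3}): φ is false.
  s4 (successors {s0, s4, s5}): φ is true.
  s5 (successors {s1, s3, s6}): φ is true.
  s6 (successors {s1, s2, s3, s5}): φ is false.
For instance, at s2:
  At s2: r is true, \Box (s \to \Box s) is false, so r \lor \Box (s \to \Box s) is true.
    At s2: \Box (s \to \Box s) requires s \to \Box s at every successor {s0, s1, s3, s5}.
      s \to \Box s fails at s1, so \Box (s \to \Box s) is false at s2.
Satisfying worlds: {s0, s1, s2, s4, s5}

s0, s1, s2, s4, s5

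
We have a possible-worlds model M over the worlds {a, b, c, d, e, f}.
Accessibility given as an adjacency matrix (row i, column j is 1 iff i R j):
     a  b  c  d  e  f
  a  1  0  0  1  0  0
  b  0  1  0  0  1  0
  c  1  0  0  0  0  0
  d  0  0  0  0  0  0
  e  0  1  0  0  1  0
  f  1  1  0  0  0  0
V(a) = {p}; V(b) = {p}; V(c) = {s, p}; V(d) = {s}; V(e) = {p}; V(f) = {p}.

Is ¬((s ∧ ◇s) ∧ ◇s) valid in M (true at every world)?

Let φ = ¬((s ∧ ◇s) ∧ ◇s). Evaluate φ at each world:
  a (successors {a, d}): φ is true.
  b (successors {b, e}): φ is true.
  c (successors {a}): φ is true.
  d (successors ∅): φ is true.
  e (successors {b, e}): φ is true.
  f (successors {a, b}): φ is true.
For instance, at e:
  At e: (s ∧ ◇s) ∧ ◇s is false, so ¬((s ∧ ◇s) ∧ ◇s) is true.
    At e: s ∧ ◇s is false, ◇s is false, so (s ∧ ◇s) ∧ ◇s is false.
      At e: s is false, ◇s is false, so s ∧ ◇s is false.
      At e: ◇s requires s at some successor in {b, e}.
        At b: s is false.
        At e: s is false.
      So ◇s is false at e.

Yes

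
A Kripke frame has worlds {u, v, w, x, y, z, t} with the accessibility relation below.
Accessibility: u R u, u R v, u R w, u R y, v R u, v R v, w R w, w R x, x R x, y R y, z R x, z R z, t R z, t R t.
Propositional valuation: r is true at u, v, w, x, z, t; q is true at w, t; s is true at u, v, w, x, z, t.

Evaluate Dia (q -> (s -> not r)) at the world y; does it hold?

Recall that Dia ψ holds at a world iff ψ holds at some accessible world.
At y: Dia (q -> (s -> not r)) requires q -> (s -> not r) at some successor in {y}.
  q -> (s -> not r) holds at y, so Dia (q -> (s -> not r)) is true at y.

Yes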